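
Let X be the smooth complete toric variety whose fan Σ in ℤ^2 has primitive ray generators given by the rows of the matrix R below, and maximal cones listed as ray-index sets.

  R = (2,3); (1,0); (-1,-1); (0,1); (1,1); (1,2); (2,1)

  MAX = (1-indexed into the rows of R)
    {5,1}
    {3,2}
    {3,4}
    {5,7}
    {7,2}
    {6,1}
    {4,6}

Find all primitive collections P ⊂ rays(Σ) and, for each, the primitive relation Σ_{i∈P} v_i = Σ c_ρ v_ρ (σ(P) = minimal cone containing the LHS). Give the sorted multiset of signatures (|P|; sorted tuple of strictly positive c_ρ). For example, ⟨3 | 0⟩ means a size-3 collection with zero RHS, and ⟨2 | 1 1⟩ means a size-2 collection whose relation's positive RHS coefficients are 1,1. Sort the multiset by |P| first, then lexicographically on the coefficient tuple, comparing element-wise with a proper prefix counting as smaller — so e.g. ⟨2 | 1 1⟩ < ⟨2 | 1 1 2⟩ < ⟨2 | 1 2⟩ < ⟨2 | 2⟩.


Primitive collections (14):

  {3,5}:  v_{3} + v_{5} = 0 — sig = ⟨2 | 0⟩
  {1,3}:  v_{1} + v_{3} = v_{6} — sig = ⟨2 | 1⟩
  {2,4}:  v_{2} + v_{4} = v_{5} — sig = ⟨2 | 1⟩
  {2,5}:  v_{2} + v_{5} = v_{7} — sig = ⟨2 | 1⟩
  {3,6}:  v_{3} + v_{6} = v_{4} — sig = ⟨2 | 1⟩
  {3,7}:  v_{3} + v_{7} = v_{2} — sig = ⟨2 | 1⟩
  {4,5}:  v_{4} + v_{5} = v_{6} — sig = ⟨2 | 1⟩
  {5,6}:  v_{5} + v_{6} = v_{1} — sig = ⟨2 | 1⟩
  {1,4}:  v_{1} + v_{4} = 2·v_{6} — sig = ⟨2 | 2⟩
  {2,6}:  v_{2} + v_{6} = 2·v_{5} — sig = ⟨2 | 2⟩
  {4,7}:  v_{4} + v_{7} = 2·v_{5} — sig = ⟨2 | 2⟩
  {1,2}:  v_{1} + v_{2} = 3·v_{5} — sig = ⟨2 | 3⟩
  {6,7}:  v_{6} + v_{7} = 3·v_{5} — sig = ⟨2 | 3⟩
  {1,7}:  v_{1} + v_{7} = 4·v_{5} — sig = ⟨2 | 4⟩

Hence PRS(X_Σ) =
[⟨2 | 0⟩, ⟨2 | 1⟩, ⟨2 | 1⟩, ⟨2 | 1⟩, ⟨2 | 1⟩, ⟨2 | 1⟩, ⟨2 | 1⟩, ⟨2 | 1⟩, ⟨2 | 2⟩, ⟨2 | 2⟩, ⟨2 | 2⟩, ⟨2 | 3⟩, ⟨2 | 3⟩, ⟨2 | 4⟩]


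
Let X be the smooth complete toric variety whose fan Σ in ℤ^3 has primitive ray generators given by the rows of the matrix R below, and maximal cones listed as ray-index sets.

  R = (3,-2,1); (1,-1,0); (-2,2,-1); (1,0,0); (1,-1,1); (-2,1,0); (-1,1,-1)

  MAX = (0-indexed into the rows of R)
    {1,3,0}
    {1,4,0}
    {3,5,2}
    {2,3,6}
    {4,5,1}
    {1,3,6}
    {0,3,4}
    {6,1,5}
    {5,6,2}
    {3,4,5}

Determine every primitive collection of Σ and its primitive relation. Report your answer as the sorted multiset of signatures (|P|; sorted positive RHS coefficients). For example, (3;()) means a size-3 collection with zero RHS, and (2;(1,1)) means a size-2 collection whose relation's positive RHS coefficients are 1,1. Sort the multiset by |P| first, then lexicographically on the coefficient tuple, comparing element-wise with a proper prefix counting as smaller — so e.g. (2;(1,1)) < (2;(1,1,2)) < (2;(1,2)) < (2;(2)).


The 9 primitive collections of Σ (r=7, n=3):

  • {4,6}:  v_{4} + v_{6} = 0  ⇒ sig = (2;())
  • {0,2}:  v_{0} + v_{2} = v_{3}  ⇒ sig = (2;(1))
  • {0,5}:  v_{0} + v_{5} = v_{4}  ⇒ sig = (2;(1))
  • {1,2}:  v_{1} + v_{2} = v_{6}  ⇒ sig = (2;(1))
  • {0,6}:  v_{0} + v_{6} = v_{1} + v_{3}  ⇒ sig = (2;(1,1))
  • {2,4}:  v_{2} + v_{4} = v_{3} + v_{5}  ⇒ sig = (2;(1,1))
  • {1,3,5}:  v_{1} + v_{3} + v_{5} = 0  ⇒ sig = (3;())
  • {1,3,4}:  v_{1} + v_{3} + v_{4} = v_{0}  ⇒ sig = (3;(1))
  • {3,5,6}:  v_{3} + v_{5} + v_{6} = v_{2}  ⇒ sig = (3;(1))

Signatures (|P|; sorted positive RHS coefficients), sorted:
[(2;()), (2;(1)), (2;(1)), (2;(1)), (2;(1,1)), (2;(1,1)), (3;()), (3;(1)), (3;(1))]


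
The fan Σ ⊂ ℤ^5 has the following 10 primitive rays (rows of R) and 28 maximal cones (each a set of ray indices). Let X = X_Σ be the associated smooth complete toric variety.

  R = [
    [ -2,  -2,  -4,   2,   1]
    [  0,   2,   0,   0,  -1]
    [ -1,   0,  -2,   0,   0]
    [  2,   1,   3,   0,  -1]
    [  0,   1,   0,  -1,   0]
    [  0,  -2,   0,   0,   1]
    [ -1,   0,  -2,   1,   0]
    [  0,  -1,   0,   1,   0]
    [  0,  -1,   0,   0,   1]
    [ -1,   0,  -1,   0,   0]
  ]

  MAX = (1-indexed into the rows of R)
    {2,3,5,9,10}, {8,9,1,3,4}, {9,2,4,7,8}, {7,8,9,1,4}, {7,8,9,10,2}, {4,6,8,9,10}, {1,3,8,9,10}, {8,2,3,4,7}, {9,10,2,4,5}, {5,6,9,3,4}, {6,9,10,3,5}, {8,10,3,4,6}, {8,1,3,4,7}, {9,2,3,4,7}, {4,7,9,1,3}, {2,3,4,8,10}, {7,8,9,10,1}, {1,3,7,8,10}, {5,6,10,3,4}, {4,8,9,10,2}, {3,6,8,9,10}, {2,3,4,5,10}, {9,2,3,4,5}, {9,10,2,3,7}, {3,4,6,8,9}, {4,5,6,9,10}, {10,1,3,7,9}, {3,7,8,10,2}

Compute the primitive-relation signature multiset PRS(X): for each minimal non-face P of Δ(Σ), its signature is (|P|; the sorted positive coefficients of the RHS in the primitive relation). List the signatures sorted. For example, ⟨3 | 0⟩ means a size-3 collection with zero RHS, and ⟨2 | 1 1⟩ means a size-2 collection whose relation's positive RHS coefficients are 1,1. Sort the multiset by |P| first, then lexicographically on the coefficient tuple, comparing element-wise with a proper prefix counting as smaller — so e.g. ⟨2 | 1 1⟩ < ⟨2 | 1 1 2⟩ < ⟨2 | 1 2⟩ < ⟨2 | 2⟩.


Minimal non-faces — 12 found among 10 rays, 28 max cones:

  • {2,6}:  v_{2} + v_{6} = 0 ; sig = ⟨2 | 0⟩
  • {5,8}:  v_{5} + v_{8} = 0 ; sig = ⟨2 | 0⟩
  • {1,5}:  v_{1} + v_{5} = v_{3} + v_{7} + v_{9} ; sig = ⟨2 | 1 1 1⟩
  • {5,7}:  v_{5} + v_{7} = v_{2} + v_{3} + v_{9} ; sig = ⟨2 | 1 1 1⟩
  • {6,7}:  v_{6} + v_{7} = v_{3} + v_{8} + v_{9} ; sig = ⟨2 | 1 1 1⟩
  • {1,2}:  v_{1} + v_{2} = 2·v_{7} ; sig = ⟨2 | 2⟩
  • {1,6}:  v_{1} + v_{6} = 2·v_{3} + 2·v_{8} + 2·v_{9} ; sig = ⟨2 | 2 2 2⟩
  • {1,4,10}:  v_{1} + v_{4} + v_{10} = v_{7} + v_{8} ; sig = ⟨3 | 1 1⟩
  • {4,7,10}:  v_{4} + v_{7} + v_{10} = v_{2} + v_{8} ; sig = ⟨3 | 1 1⟩
  • {3,4,9,10}:  v_{3} + v_{4} + v_{9} + v_{10} = 0 ; sig = ⟨4 | 0⟩
  • {2,3,8,9}:  v_{2} + v_{3} + v_{8} + v_{9} = v_{7} ; sig = ⟨4 | 1⟩
  • {3,7,8,9}:  v_{3} + v_{7} + v_{8} + v_{9} = v_{1} ; sig = ⟨4 | 1⟩

Signatures (|P|; sorted positive RHS coefficients), sorted:
[⟨2 | 0⟩, ⟨2 | 0⟩, ⟨2 | 1 1 1⟩, ⟨2 | 1 1 1⟩, ⟨2 | 1 1 1⟩, ⟨2 | 2⟩, ⟨2 | 2 2 2⟩, ⟨3 | 1 1⟩, ⟨3 | 1 1⟩, ⟨4 | 0⟩, ⟨4 | 1⟩, ⟨4 | 1⟩]


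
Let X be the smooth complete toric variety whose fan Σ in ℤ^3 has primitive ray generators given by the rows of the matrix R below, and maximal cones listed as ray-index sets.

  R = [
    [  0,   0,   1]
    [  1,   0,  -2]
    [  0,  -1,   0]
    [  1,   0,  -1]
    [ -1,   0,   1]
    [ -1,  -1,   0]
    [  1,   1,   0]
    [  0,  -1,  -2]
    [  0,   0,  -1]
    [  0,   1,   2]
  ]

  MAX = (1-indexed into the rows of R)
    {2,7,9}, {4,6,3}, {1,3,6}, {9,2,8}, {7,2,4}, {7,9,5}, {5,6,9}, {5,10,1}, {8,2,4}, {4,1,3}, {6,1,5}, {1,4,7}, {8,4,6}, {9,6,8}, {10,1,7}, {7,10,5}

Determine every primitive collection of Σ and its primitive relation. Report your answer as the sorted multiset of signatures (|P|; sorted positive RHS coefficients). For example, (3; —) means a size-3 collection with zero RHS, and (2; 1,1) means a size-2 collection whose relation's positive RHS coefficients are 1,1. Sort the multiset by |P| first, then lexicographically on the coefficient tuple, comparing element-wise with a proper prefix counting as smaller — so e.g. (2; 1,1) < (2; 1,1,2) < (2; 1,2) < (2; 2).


23 collections generate NE(X_Σ); each relation:

  P = {1,9}:  v_{1} + v_{9} = 0  ⟹  sig = (2; —)
  P = {4,5}:  v_{4} + v_{5} = 0  ⟹  sig = (2; —)
  P = {6,7}:  v_{6} + v_{7} = 0  ⟹  sig = (2; —)
  P = {8,10}:  v_{8} + v_{10} = 0  ⟹  sig = (2; —)
  P = {1,2}:  v_{1} + v_{2} = v_{4}  ⟹  sig = (2; 1)
  P = {2,5}:  v_{2} + v_{5} = v_{9}  ⟹  sig = (2; 1)
  P = {2,6}:  v_{2} + v_{6} = v_{8}  ⟹  sig = (2; 1)
  P = {2,10}:  v_{2} + v_{10} = v_{7}  ⟹  sig = (2; 1)
  P = {4,9}:  v_{4} + v_{9} = v_{2}  ⟹  sig = (2; 1)
  P = {7,8}:  v_{7} + v_{8} = v_{2}  ⟹  sig = (2; 1)
  P = {1,8}:  v_{1} + v_{8} = v_{4} + v_{6}  ⟹  sig = (2; 1,1)
  P = {3,5}:  v_{3} + v_{5} = v_{1} + v_{6}  ⟹  sig = (2; 1,1)
  P = {3,7}:  v_{3} + v_{7} = v_{1} + v_{4}  ⟹  sig = (2; 1,1)
  P = {3,9}:  v_{3} + v_{9} = v_{4} + v_{6}  ⟹  sig = (2; 1,1)
  P = {4,10}:  v_{4} + v_{10} = v_{1} + v_{7}  ⟹  sig = (2; 1,1)
  P = {5,8}:  v_{5} + v_{8} = v_{6} + v_{9}  ⟹  sig = (2; 1,1)
  P = {6,10}:  v_{6} + v_{10} = v_{1} + v_{5}  ⟹  sig = (2; 1,1)
  P = {9,10}:  v_{9} + v_{10} = v_{5} + v_{7}  ⟹  sig = (2; 1,1)
  P = {2,3}:  v_{2} + v_{3} = 2·v_{4} + v_{6}  ⟹  sig = (2; 1,2)
  P = {3,10}:  v_{3} + v_{10} = 2·v_{1}  ⟹  sig = (2; 2)
  P = {3,8}:  v_{3} + v_{8} = 2·v_{4} + 2·v_{6}  ⟹  sig = (2; 2,2)
  P = {1,4,6}:  v_{1} + v_{4} + v_{6} = v_{3}  ⟹  sig = (3; 1)
  P = {1,5,7}:  v_{1} + v_{5} + v_{7} = v_{10}  ⟹  sig = (3; 1)

Signatures (|P|; sorted positive RHS coefficients), sorted:
{ (2; —) ×4,  (2; 1) ×6,  (2; 1,1) ×8,  (2; 1,2),  (2; 2),  (2; 2,2),  (3; 1) ×2 }


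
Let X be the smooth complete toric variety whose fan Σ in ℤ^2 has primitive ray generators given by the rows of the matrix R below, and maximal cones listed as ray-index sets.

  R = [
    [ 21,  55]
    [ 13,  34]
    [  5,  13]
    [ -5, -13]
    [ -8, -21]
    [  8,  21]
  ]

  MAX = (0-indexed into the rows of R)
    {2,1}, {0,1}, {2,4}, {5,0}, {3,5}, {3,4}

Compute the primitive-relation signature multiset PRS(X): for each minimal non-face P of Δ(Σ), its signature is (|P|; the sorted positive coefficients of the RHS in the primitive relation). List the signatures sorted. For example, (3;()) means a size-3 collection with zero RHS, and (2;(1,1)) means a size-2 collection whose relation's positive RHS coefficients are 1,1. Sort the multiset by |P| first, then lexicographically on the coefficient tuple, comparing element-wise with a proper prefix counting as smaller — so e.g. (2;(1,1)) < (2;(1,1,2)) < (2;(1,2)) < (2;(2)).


9 minimal non-faces of Δ(Σ) (on 6 rays):

  {2,3}:  v_{2} + v_{3} = 0  ⇒ sig = (2;())
  {4,5}:  v_{4} + v_{5} = 0  ⇒ sig = (2;())
  {0,4}:  v_{0} + v_{4} = v_{1}  ⇒ sig = (2;(1))
  {1,3}:  v_{1} + v_{3} = v_{5}  ⇒ sig = (2;(1))
  {1,4}:  v_{1} + v_{4} = v_{2}  ⇒ sig = (2;(1))
  {1,5}:  v_{1} + v_{5} = v_{0}  ⇒ sig = (2;(1))
  {2,5}:  v_{2} + v_{5} = v_{1}  ⇒ sig = (2;(1))
  {0,2}:  v_{0} + v_{2} = 2·v_{1}  ⇒ sig = (2;(2))
  {0,3}:  v_{0} + v_{3} = 2·v_{5}  ⇒ sig = (2;(2))

so the primitive-relation signature multiset is
{ (2;()) ×2,  (2;(1)) ×5,  (2;(2)) ×2 }


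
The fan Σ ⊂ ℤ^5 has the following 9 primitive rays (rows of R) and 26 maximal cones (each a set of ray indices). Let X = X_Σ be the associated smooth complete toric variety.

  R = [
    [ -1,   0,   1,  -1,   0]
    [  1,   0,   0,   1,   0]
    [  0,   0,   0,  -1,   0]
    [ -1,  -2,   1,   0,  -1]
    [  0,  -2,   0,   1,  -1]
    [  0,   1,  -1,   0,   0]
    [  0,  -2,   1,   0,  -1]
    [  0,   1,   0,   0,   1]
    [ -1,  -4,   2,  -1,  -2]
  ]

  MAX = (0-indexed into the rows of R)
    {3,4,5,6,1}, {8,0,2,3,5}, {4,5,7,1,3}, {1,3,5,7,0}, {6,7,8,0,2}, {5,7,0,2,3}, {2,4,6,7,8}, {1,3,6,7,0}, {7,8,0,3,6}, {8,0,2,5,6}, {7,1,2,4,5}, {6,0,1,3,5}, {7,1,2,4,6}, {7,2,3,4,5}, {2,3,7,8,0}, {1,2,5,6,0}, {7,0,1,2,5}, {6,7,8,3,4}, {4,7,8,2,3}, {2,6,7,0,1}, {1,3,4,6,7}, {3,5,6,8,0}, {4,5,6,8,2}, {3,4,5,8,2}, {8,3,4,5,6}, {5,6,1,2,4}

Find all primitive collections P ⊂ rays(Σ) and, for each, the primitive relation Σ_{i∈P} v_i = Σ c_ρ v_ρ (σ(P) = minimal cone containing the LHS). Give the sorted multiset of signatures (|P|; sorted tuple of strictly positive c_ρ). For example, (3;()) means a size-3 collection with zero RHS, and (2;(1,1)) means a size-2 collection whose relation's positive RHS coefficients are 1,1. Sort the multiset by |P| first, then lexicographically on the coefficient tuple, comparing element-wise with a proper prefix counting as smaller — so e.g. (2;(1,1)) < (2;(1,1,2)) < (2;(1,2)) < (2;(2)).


Σ has 6 primitive collections:

  • {0,4}:  v_{0} + v_{4} = v_{3}  ⟹  sig = (2;(1))
  • {1,8}:  v_{1} + v_{8} = 2·v_{6}  ⟹  sig = (2;(2))
  • {5,6,7}:  v_{5} + v_{6} + v_{7} = 0  ⟹  sig = (3;())
  • {1,2,3}:  v_{1} + v_{2} + v_{3} = v_{6}  ⟹  sig = (3;(1))
  • {2,3,6}:  v_{2} + v_{3} + v_{6} = v_{8}  ⟹  sig = (3;(1))
  • {5,7,8}:  v_{5} + v_{7} + v_{8} = v_{2} + v_{3}  ⟹  sig = (3;(1,1))

so the primitive-relation signature multiset is
{ (2;(1)),  (2;(2)),  (3;()),  (3;(1)) ×2,  (3;(1,1)) }


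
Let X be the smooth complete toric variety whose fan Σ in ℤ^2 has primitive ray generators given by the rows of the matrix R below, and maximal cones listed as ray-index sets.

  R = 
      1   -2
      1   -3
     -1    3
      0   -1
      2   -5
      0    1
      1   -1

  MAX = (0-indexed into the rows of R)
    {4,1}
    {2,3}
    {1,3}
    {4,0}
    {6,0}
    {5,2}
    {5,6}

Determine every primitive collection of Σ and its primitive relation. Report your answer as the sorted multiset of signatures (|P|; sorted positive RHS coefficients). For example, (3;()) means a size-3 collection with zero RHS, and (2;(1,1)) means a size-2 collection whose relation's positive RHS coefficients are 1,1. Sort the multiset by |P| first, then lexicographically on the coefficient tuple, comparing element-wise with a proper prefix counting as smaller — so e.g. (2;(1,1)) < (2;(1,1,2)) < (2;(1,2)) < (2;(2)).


The 14 primitive collections of Σ (r=7, n=2):

  {1,2}:  v_{1} + v_{2} = 0 ; sig = (2;())
  {3,5}:  v_{3} + v_{5} = 0 ; sig = (2;())
  {0,1}:  v_{0} + v_{1} = v_{4} ; sig = (2;(1))
  {0,2}:  v_{0} + v_{2} = v_{5} ; sig = (2;(1))
  {0,3}:  v_{0} + v_{3} = v_{1} ; sig = (2;(1))
  {0,5}:  v_{0} + v_{5} = v_{6} ; sig = (2;(1))
  {1,5}:  v_{1} + v_{5} = v_{0} ; sig = (2;(1))
  {2,4}:  v_{2} + v_{4} = v_{0} ; sig = (2;(1))
  {3,6}:  v_{3} + v_{6} = v_{0} ; sig = (2;(1))
  {1,6}:  v_{1} + v_{6} = 2·v_{0} ; sig = (2;(2))
  {2,6}:  v_{2} + v_{6} = 2·v_{5} ; sig = (2;(2))
  {3,4}:  v_{3} + v_{4} = 2·v_{1} ; sig = (2;(2))
  {4,5}:  v_{4} + v_{5} = 2·v_{0} ; sig = (2;(2))
  {4,6}:  v_{4} + v_{6} = 3·v_{0} ; sig = (2;(3))

Signatures (|P|; sorted positive RHS coefficients), sorted:
    |P|=2: 14 collections, coeffs (), (), (1), (1), (1), (1), (1), (1), (1), (2), (2), (2), (2), (3)


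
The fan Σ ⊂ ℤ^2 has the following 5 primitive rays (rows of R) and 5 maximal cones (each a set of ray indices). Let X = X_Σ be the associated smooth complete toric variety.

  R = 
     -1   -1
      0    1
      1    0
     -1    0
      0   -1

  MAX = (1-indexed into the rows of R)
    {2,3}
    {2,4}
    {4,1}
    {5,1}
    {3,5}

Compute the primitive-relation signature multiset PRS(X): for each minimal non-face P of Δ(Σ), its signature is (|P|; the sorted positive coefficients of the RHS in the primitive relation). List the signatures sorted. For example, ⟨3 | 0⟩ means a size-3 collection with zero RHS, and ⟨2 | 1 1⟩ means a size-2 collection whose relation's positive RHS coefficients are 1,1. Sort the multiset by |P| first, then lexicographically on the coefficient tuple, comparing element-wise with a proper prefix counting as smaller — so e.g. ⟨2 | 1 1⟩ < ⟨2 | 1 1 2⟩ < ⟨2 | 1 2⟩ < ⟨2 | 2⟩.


|primitive collections| = 5. Relations:

  P = {2,5}:  v_{2} + v_{5} = 0 — sig = ⟨2 | 0⟩
  P = {3,4}:  v_{3} + v_{4} = 0 — sig = ⟨2 | 0⟩
  P = {1,2}:  v_{1} + v_{2} = v_{4} — sig = ⟨2 | 1⟩
  P = {1,3}:  v_{1} + v_{3} = v_{5} — sig = ⟨2 | 1⟩
  P = {4,5}:  v_{4} + v_{5} = v_{1} — sig = ⟨2 | 1⟩

so the primitive-relation signature multiset is
    ⟨2 | 0⟩
    ⟨2 | 0⟩
    ⟨2 | 1⟩
    ⟨2 | 1⟩
    ⟨2 | 1⟩


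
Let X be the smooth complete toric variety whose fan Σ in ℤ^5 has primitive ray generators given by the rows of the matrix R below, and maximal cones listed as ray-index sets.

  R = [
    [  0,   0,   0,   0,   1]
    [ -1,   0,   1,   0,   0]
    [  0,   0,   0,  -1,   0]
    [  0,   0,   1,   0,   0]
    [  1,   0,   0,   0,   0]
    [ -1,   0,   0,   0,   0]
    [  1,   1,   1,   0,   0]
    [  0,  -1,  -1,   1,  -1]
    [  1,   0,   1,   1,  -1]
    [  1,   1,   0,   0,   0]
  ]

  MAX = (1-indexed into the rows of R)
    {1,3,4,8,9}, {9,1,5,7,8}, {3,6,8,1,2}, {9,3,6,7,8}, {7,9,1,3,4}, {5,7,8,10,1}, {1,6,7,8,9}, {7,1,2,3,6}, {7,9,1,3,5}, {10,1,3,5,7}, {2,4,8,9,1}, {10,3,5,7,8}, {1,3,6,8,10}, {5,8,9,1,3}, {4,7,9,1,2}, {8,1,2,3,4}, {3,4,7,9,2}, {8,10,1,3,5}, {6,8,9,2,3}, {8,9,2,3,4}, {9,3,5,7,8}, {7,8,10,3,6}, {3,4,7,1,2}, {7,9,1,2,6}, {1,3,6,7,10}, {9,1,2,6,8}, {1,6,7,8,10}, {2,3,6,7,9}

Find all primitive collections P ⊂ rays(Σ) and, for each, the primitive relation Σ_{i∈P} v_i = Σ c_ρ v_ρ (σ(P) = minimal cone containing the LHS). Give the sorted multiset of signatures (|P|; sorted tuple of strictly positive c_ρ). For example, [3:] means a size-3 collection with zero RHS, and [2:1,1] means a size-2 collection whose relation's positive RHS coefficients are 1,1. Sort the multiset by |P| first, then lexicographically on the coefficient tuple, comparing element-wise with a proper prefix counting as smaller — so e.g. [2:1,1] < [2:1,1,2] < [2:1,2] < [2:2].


Σ has 12 primitive collections:

  P={5,6}:  v_{5} + v_{6} = 0  ⟹  sig = [2:]
  P={2,5}:  v_{2} + v_{5} = v_{4}  ⟹  sig = [2:1]
  P={4,6}:  v_{4} + v_{6} = v_{2}  ⟹  sig = [2:1]
  P={4,10}:  v_{4} + v_{10} = v_{7}  ⟹  sig = [2:1]
  P={2,10}:  v_{2} + v_{10} = v_{6} + v_{7}  ⟹  sig = [2:1,1]
  P={4,5}:  v_{4} + v_{5} = v_{1} + v_{3} + v_{9}  ⟹  sig = [2:1,1,1]
  P={9,10}:  v_{9} + v_{10} = 2·v_{7} + v_{8}  ⟹  sig = [2:1,2]
  P={4,7,8}:  v_{4} + v_{7} + v_{8} = v_{9}  ⟹  sig = [3:1]
  P={2,7,8}:  v_{2} + v_{7} + v_{8} = v_{6} + v_{9}  ⟹  sig = [3:1,1]
  P={1,3,6,9}:  v_{1} + v_{3} + v_{6} + v_{9} = v_{4}  ⟹  sig = [4:1]
  P={1,3,7,8}:  v_{1} + v_{3} + v_{7} + v_{8} = v_{5}  ⟹  sig = [4:1]
  P={1,2,3,9}:  v_{1} + v_{2} + v_{3} + v_{9} = 2·v_{4}  ⟹  sig = [4:2]

Sorted signature multiset PRS(X):
{ [2:],  [2:1] ×3,  [2:1,1],  [2:1,1,1],  [2:1,2],  [3:1],  [3:1,1],  [4:1] ×2,  [4:2] }


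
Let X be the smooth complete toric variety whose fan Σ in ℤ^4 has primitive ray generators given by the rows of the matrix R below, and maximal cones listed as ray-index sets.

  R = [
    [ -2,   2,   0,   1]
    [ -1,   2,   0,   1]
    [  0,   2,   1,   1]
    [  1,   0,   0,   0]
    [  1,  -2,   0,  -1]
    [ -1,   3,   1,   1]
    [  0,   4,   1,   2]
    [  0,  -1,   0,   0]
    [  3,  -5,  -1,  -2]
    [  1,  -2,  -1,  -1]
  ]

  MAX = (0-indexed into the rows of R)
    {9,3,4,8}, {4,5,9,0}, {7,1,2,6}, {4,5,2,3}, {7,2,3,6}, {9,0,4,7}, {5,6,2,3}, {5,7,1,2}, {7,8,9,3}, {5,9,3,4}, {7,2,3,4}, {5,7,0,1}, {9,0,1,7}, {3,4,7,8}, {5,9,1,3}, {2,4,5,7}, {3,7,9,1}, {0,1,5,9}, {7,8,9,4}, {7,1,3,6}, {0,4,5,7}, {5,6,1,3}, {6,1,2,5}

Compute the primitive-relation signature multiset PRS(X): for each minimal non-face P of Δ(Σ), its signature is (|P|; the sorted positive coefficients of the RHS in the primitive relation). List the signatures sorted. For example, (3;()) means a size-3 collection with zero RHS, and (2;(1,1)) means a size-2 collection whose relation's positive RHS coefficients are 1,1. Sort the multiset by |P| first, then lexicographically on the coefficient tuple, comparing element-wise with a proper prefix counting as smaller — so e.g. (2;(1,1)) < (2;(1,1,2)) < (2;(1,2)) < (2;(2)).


The 17 primitive collections of Σ (r=10, n=4):

  {1,4}:  v_{1} + v_{4} = 0 ; sig = (2;())
  {0,3}:  v_{0} + v_{3} = v_{1} ; sig = (2;(1))
  {2,9}:  v_{2} + v_{9} = v_{3} ; sig = (2;(1))
  {0,8}:  v_{0} + v_{8} = v_{7} + v_{9} ; sig = (2;(1,1))
  {4,6}:  v_{4} + v_{6} = v_{2} + v_{3} ; sig = (2;(1,1))
  {5,8}:  v_{5} + v_{8} = v_{3} + v_{4} ; sig = (2;(1,1))
  {0,2}:  v_{0} + v_{2} = v_{1} + v_{5} + v_{7} ; sig = (2;(1,1,1))
  {1,8}:  v_{1} + v_{8} = v_{3} + v_{7} + v_{9} ; sig = (2;(1,1,1))
  {2,8}:  v_{2} + v_{8} = 2·v_{3} + v_{4} + v_{7} ; sig = (2;(1,1,2))
  {0,6}:  v_{0} + v_{6} = 2·v_{1} + v_{2} ; sig = (2;(1,2))
  {6,9}:  v_{6} + v_{9} = v_{1} + 2·v_{3} ; sig = (2;(1,2))
  {6,8}:  v_{6} + v_{8} = 3·v_{3} + v_{7} ; sig = (2;(1,3))
  {5,7,9}:  v_{5} + v_{7} + v_{9} = 0 ; sig = (3;())
  {1,2,3}:  v_{1} + v_{2} + v_{3} = v_{6} ; sig = (3;(1))
  {3,5,7}:  v_{3} + v_{5} + v_{7} = v_{2} ; sig = (3;(1))
  {5,6,7}:  v_{5} + v_{6} + v_{7} = v_{1} + 2·v_{2} ; sig = (3;(1,2))
  {3,4,7,9}:  v_{3} + v_{4} + v_{7} + v_{9} = v_{8} ; sig = (4;(1))

Signatures (|P|; sorted positive RHS coefficients), sorted:
    (2;())
    (2;(1))
    (2;(1))
    (2;(1,1))
    (2;(1,1))
    (2;(1,1))
    (2;(1,1,1))
    (2;(1,1,1))
    (2;(1,1,2))
    (2;(1,2))
    (2;(1,2))
    (2;(1,3))
    (3;())
    (3;(1))
    (3;(1))
    (3;(1,2))
    (4;(1))


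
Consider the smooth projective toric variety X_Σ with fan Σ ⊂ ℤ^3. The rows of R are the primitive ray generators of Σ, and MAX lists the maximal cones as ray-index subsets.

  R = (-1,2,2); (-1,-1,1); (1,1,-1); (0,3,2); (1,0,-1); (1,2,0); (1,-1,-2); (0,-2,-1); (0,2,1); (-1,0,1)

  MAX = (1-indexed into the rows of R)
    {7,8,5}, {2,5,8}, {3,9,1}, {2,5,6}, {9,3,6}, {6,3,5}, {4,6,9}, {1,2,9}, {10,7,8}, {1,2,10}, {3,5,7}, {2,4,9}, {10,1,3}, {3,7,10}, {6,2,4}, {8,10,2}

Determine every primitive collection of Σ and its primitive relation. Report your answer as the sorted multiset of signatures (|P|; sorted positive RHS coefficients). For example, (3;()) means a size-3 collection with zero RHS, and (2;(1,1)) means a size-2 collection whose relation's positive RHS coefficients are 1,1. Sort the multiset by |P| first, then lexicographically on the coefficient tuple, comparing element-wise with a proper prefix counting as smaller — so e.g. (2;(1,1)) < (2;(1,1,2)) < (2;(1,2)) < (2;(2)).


22 collections generate NE(X_Σ); each relation:

  • {2,3}:  v_{2} + v_{3} = 0 — sig = (2;())
  • {5,10}:  v_{5} + v_{10} = 0 — sig = (2;())
  • {8,9}:  v_{8} + v_{9} = 0 — sig = (2;())
  • {1,5}:  v_{1} + v_{5} = v_{9} — sig = (2;(1))
  • {1,8}:  v_{1} + v_{8} = v_{10} — sig = (2;(1))
  • {2,7}:  v_{2} + v_{7} = v_{8} — sig = (2;(1))
  • {3,8}:  v_{3} + v_{8} = v_{7} — sig = (2;(1))
  • {4,7}:  v_{4} + v_{7} = v_{6} — sig = (2;(1))
  • {5,9}:  v_{5} + v_{9} = v_{6} — sig = (2;(1))
  • {6,8}:  v_{6} + v_{8} = v_{5} — sig = (2;(1))
  • {6,10}:  v_{6} + v_{10} = v_{9} — sig = (2;(1))
  • {7,9}:  v_{7} + v_{9} = v_{3} — sig = (2;(1))
  • {9,10}:  v_{9} + v_{10} = v_{1} — sig = (2;(1))
  • {1,7}:  v_{1} + v_{7} = v_{3} + v_{10} — sig = (2;(1,1))
  • {3,4}:  v_{3} + v_{4} = v_{6} + v_{9} — sig = (2;(1,1))
  • {4,8}:  v_{4} + v_{8} = v_{2} + v_{6} — sig = (2;(1,1))
  • {6,7}:  v_{6} + v_{7} = v_{3} + v_{5} — sig = (2;(1,1))
  • {4,5}:  v_{4} + v_{5} = v_{2} + 2·v_{6} — sig = (2;(1,2))
  • {4,10}:  v_{4} + v_{10} = v_{2} + 2·v_{9} — sig = (2;(1,2))
  • {1,4}:  v_{1} + v_{4} = v_{2} + 3·v_{9} — sig = (2;(1,3))
  • {1,6}:  v_{1} + v_{6} = 2·v_{9} — sig = (2;(2))
  • {2,6,9}:  v_{2} + v_{6} + v_{9} = v_{4} — sig = (3;(1))

Sorted signature multiset PRS(X):
    |P|=2: 21 collections, coeffs (), (), (), (1), (1), (1), (1), (1), (1), (1), (1), (1), (1), (1,1), (1,1), (1,1), (1,1), (1,2), (1,2), (1,3), (2)
    |P|=3: 1 collection, coeffs (1)


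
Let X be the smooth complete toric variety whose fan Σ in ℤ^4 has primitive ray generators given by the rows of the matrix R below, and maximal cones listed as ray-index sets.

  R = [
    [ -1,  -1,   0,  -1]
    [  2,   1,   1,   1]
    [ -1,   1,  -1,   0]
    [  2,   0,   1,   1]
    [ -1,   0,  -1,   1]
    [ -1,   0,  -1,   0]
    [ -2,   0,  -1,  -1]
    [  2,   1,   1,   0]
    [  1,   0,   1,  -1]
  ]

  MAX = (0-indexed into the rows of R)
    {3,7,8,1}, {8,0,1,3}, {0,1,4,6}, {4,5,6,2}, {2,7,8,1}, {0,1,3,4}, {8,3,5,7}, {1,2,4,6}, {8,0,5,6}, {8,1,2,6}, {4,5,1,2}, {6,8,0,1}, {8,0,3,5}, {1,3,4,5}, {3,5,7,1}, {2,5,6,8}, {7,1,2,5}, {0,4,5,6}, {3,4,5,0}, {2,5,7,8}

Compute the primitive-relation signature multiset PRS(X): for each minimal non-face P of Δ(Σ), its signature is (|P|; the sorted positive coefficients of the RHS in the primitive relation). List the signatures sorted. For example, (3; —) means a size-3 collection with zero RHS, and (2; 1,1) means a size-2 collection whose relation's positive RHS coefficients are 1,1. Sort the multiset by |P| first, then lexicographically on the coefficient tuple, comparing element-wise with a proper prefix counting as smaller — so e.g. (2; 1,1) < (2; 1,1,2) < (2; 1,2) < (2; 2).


10 minimal non-faces of Δ(Σ) (on 9 rays):

  P = {3,6}:  v_{3} + v_{6} = 0  so sig = (2; —)
  P = {4,8}:  v_{4} + v_{8} = 0  so sig = (2; —)
  P = {0,2}:  v_{0} + v_{2} = v_{6}  so sig = (2; 1)
  P = {0,7}:  v_{0} + v_{7} = v_{8}  so sig = (2; 1)
  P = {2,3}:  v_{2} + v_{3} = v_{1} + v_{5}  so sig = (2; 1,1)
  P = {4,7}:  v_{4} + v_{7} = v_{1} + v_{5}  so sig = (2; 1,1)
  P = {6,7}:  v_{6} + v_{7} = v_{2} + v_{8}  so sig = (2; 1,1)
  P = {0,1,5}:  v_{0} + v_{1} + v_{5} = 0  so sig = (3; —)
  P = {1,5,6}:  v_{1} + v_{5} + v_{6} = v_{2}  so sig = (3; 1)
  P = {1,5,8}:  v_{1} + v_{5} + v_{8} = v_{7}  so sig = (3; 1)

so the primitive-relation signature multiset is
    (2; —)
    (2; —)
    (2; 1)
    (2; 1)
    (2; 1,1)
    (2; 1,1)
    (2; 1,1)
    (3; —)
    (3; 1)
    (3; 1)


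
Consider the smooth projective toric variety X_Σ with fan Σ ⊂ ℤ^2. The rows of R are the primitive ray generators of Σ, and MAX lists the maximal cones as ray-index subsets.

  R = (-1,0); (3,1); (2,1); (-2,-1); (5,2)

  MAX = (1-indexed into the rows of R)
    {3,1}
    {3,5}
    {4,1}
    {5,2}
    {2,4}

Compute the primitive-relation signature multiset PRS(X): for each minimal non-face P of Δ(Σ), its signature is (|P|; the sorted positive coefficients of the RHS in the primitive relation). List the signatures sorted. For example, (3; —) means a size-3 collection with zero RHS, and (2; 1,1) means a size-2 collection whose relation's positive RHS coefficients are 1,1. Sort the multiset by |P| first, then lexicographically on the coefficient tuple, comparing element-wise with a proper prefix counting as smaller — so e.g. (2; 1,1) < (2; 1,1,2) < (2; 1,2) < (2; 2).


Minimal non-faces — 5 found among 5 rays, 5 max cones:

  • {3,4}:  v_{3} + v_{4} = 0  ⇒ sig = (2; —)
  • {1,2}:  v_{1} + v_{2} = v_{3}  ⇒ sig = (2; 1)
  • {2,3}:  v_{2} + v_{3} = v_{5}  ⇒ sig = (2; 1)
  • {4,5}:  v_{4} + v_{5} = v_{2}  ⇒ sig = (2; 1)
  • {1,5}:  v_{1} + v_{5} = 2·v_{3}  ⇒ sig = (2; 2)

so the primitive-relation signature multiset is
[(2; —), (2; 1), (2; 1), (2; 1), (2; 2)]


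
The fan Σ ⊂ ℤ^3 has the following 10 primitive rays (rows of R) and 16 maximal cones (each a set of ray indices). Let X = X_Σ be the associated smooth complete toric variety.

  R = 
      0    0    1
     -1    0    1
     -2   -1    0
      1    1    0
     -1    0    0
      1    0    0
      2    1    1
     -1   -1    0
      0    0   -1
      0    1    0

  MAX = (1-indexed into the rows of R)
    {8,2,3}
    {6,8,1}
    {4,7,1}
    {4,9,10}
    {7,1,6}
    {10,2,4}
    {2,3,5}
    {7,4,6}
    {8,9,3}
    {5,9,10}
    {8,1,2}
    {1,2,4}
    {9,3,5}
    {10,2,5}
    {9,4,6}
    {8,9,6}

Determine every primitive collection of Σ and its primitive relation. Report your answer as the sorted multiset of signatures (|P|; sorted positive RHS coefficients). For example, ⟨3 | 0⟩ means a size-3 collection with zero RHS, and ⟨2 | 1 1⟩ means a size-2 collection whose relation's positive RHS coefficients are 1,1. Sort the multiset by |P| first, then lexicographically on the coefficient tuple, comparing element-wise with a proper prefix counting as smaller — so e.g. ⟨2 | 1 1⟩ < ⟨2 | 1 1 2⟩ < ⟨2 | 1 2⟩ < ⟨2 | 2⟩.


Δ(Σ) — 10 vertices, 22 min non-faces:

  P={1,9}:  v_{1} + v_{9} = 0 — sig = ⟨2 | 0⟩
  P={4,8}:  v_{4} + v_{8} = 0 — sig = ⟨2 | 0⟩
  P={5,6}:  v_{5} + v_{6} = 0 — sig = ⟨2 | 0⟩
  P={1,5}:  v_{1} + v_{5} = v_{2} — sig = ⟨2 | 1⟩
  P={2,6}:  v_{2} + v_{6} = v_{1} — sig = ⟨2 | 1⟩
  P={2,9}:  v_{2} + v_{9} = v_{5} — sig = ⟨2 | 1⟩
  P={3,4}:  v_{3} + v_{4} = v_{5} — sig = ⟨2 | 1⟩
  P={3,6}:  v_{3} + v_{6} = v_{8} — sig = ⟨2 | 1⟩
  P={3,7}:  v_{3} + v_{7} = v_{1} — sig = ⟨2 | 1⟩
  P={4,5}:  v_{4} + v_{5} = v_{10} — sig = ⟨2 | 1⟩
  P={5,8}:  v_{5} + v_{8} = v_{3} — sig = ⟨2 | 1⟩
  P={6,10}:  v_{6} + v_{10} = v_{4} — sig = ⟨2 | 1⟩
  P={8,10}:  v_{8} + v_{10} = v_{5} — sig = ⟨2 | 1⟩
  P={1,3}:  v_{1} + v_{3} = v_{2} + v_{8} — sig = ⟨2 | 1 1⟩
  P={1,10}:  v_{1} + v_{10} = v_{2} + v_{4} — sig = ⟨2 | 1 1⟩
  P={5,7}:  v_{5} + v_{7} = v_{1} + v_{4} — sig = ⟨2 | 1 1⟩
  P={7,8}:  v_{7} + v_{8} = v_{1} + v_{6} — sig = ⟨2 | 1 1⟩
  P={7,9}:  v_{7} + v_{9} = v_{4} + v_{6} — sig = ⟨2 | 1 1⟩
  P={2,7}:  v_{2} + v_{7} = 2·v_{1} + v_{4} — sig = ⟨2 | 1 2⟩
  P={7,10}:  v_{7} + v_{10} = v_{1} + 2·v_{4} — sig = ⟨2 | 1 2⟩
  P={3,10}:  v_{3} + v_{10} = 2·v_{5} — sig = ⟨2 | 2⟩
  P={1,4,6}:  v_{1} + v_{4} + v_{6} = v_{7} — sig = ⟨3 | 1⟩

Hence PRS(X_Σ) =
{ ⟨2 | 0⟩ ×3,  ⟨2 | 1⟩ ×10,  ⟨2 | 1 1⟩ ×5,  ⟨2 | 1 2⟩ ×2,  ⟨2 | 2⟩,  ⟨3 | 1⟩ }


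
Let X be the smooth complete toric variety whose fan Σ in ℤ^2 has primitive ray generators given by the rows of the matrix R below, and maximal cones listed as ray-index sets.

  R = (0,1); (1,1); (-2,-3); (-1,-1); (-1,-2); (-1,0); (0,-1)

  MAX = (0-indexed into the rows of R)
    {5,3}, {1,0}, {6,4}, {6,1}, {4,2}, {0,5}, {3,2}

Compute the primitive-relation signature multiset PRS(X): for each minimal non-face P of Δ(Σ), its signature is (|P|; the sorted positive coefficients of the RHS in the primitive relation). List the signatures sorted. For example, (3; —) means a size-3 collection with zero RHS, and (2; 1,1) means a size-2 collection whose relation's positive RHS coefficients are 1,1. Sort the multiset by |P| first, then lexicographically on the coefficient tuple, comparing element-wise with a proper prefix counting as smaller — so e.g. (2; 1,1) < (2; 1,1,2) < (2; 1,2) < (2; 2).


Minimal non-faces — 14 found among 7 rays, 7 max cones:

  P={0,6}:  v_{0} + v_{6} = 0 ; sig = (2; —)
  P={1,3}:  v_{1} + v_{3} = 0 ; sig = (2; —)
  P={0,3}:  v_{0} + v_{3} = v_{5} ; sig = (2; 1)
  P={0,4}:  v_{0} + v_{4} = v_{3} ; sig = (2; 1)
  P={1,2}:  v_{1} + v_{2} = v_{4} ; sig = (2; 1)
  P={1,4}:  v_{1} + v_{4} = v_{6} ; sig = (2; 1)
  P={1,5}:  v_{1} + v_{5} = v_{0} ; sig = (2; 1)
  P={3,4}:  v_{3} + v_{4} = v_{2} ; sig = (2; 1)
  P={3,6}:  v_{3} + v_{6} = v_{4} ; sig = (2; 1)
  P={5,6}:  v_{5} + v_{6} = v_{3} ; sig = (2; 1)
  P={0,2}:  v_{0} + v_{2} = 2·v_{3} ; sig = (2; 2)
  P={2,6}:  v_{2} + v_{6} = 2·v_{4} ; sig = (2; 2)
  P={4,5}:  v_{4} + v_{5} = 2·v_{3} ; sig = (2; 2)
  P={2,5}:  v_{2} + v_{5} = 3·v_{3} ; sig = (2; 3)

so the primitive-relation signature multiset is
    (2; —)
    (2; —)
    (2; 1)
    (2; 1)
    (2; 1)
    (2; 1)
    (2; 1)
    (2; 1)
    (2; 1)
    (2; 1)
    (2; 2)
    (2; 2)
    (2; 2)
    (2; 3)


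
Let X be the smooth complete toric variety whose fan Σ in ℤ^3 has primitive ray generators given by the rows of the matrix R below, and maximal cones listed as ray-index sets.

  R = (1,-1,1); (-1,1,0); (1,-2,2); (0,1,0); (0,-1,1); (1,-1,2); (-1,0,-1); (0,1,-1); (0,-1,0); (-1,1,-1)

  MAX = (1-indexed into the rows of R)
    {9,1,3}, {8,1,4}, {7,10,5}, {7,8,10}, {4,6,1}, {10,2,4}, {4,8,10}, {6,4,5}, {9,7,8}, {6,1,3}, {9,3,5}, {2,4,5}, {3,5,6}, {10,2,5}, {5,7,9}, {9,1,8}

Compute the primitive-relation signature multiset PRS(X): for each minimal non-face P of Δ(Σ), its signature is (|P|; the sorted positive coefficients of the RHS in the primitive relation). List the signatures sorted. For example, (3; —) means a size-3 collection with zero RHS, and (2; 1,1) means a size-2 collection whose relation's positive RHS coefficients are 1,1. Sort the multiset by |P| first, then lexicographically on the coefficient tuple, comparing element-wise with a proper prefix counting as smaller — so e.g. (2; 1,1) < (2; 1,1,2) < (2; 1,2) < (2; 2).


Primitive collections (22):

  P={1,10}:  v_{1} + v_{10} = 0  so sig = (2; —)
  P={4,9}:  v_{4} + v_{9} = 0  so sig = (2; —)
  P={5,8}:  v_{5} + v_{8} = 0  so sig = (2; —)
  P={1,5}:  v_{1} + v_{5} = v_{3}  so sig = (2; 1)
  P={1,7}:  v_{1} + v_{7} = v_{9}  so sig = (2; 1)
  P={3,4}:  v_{3} + v_{4} = v_{6}  so sig = (2; 1)
  P={3,8}:  v_{3} + v_{8} = v_{1}  so sig = (2; 1)
  P={3,10}:  v_{3} + v_{10} = v_{5}  so sig = (2; 1)
  P={4,7}:  v_{4} + v_{7} = v_{10}  so sig = (2; 1)
  P={6,7}:  v_{6} + v_{7} = v_{5}  so sig = (2; 1)
  P={6,9}:  v_{6} + v_{9} = v_{3}  so sig = (2; 1)
  P={9,10}:  v_{9} + v_{10} = v_{7}  so sig = (2; 1)
  P={1,2}:  v_{1} + v_{2} = v_{4} + v_{5}  so sig = (2; 1,1)
  P={2,8}:  v_{2} + v_{8} = v_{4} + v_{10}  so sig = (2; 1,1)
  P={2,9}:  v_{2} + v_{9} = v_{5} + v_{10}  so sig = (2; 1,1)
  P={3,7}:  v_{3} + v_{7} = v_{5} + v_{9}  so sig = (2; 1,1)
  P={6,8}:  v_{6} + v_{8} = v_{1} + v_{4}  so sig = (2; 1,1)
  P={6,10}:  v_{6} + v_{10} = v_{4} + v_{5}  so sig = (2; 1,1)
  P={2,3}:  v_{2} + v_{3} = v_{4} + 2·v_{5}  so sig = (2; 1,2)
  P={2,7}:  v_{2} + v_{7} = v_{5} + 2·v_{10}  so sig = (2; 1,2)
  P={2,6}:  v_{2} + v_{6} = 2·v_{4} + 2·v_{5}  so sig = (2; 2,2)
  P={4,5,10}:  v_{4} + v_{5} + v_{10} = v_{2}  so sig = (3; 1)

Signatures (|P|; sorted positive RHS coefficients), sorted:
[(2; —), (2; —), (2; —), (2; 1), (2; 1), (2; 1), (2; 1), (2; 1), (2; 1), (2; 1), (2; 1), (2; 1), (2; 1,1), (2; 1,1), (2; 1,1), (2; 1,1), (2; 1,1), (2; 1,1), (2; 1,2), (2; 1,2), (2; 2,2), (3; 1)]


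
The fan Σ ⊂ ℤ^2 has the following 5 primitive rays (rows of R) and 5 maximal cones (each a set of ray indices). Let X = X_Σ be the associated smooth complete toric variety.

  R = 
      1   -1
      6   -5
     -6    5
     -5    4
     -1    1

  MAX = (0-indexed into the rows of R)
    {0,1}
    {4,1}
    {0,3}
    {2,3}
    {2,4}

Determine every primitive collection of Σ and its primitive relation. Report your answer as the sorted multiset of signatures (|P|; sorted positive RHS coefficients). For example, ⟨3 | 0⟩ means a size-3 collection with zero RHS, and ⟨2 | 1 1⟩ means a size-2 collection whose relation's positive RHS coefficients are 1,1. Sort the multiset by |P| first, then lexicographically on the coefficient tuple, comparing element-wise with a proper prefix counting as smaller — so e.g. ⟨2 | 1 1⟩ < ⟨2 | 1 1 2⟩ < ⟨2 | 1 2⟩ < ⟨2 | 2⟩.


Σ has 5 primitive collections:

  P = {0,4}:  v_{0} + v_{4} = 0  so sig = ⟨2 | 0⟩
  P = {1,2}:  v_{1} + v_{2} = 0  so sig = ⟨2 | 0⟩
  P = {0,2}:  v_{0} + v_{2} = v_{3}  so sig = ⟨2 | 1⟩
  P = {1,3}:  v_{1} + v_{3} = v_{0}  so sig = ⟨2 | 1⟩
  P = {3,4}:  v_{3} + v_{4} = v_{2}  so sig = ⟨2 | 1⟩

Sorted signature multiset PRS(X):
    ⟨2 | 0⟩
    ⟨2 | 0⟩
    ⟨2 | 1⟩
    ⟨2 | 1⟩
    ⟨2 | 1⟩


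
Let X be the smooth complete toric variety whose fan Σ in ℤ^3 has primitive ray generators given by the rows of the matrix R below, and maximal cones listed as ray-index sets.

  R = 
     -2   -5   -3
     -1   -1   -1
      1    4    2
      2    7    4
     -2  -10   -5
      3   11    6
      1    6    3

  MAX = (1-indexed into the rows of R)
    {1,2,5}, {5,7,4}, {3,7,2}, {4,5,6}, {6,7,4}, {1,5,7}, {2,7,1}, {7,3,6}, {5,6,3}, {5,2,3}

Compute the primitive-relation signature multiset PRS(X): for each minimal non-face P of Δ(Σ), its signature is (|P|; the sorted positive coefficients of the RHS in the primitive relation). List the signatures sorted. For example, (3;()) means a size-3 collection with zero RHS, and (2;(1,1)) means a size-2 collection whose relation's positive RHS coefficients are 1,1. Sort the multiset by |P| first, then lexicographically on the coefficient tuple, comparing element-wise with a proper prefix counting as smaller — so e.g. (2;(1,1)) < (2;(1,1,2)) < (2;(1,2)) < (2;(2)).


Δ(Σ) — 7 vertices, 9 min non-faces:

  {1,3}:  v_{1} + v_{3} = v_{2}  so sig = (2;(1))
  {1,6}:  v_{1} + v_{6} = v_{7}  so sig = (2;(1))
  {2,4}:  v_{2} + v_{4} = v_{7}  so sig = (2;(1))
  {3,4}:  v_{3} + v_{4} = v_{6}  so sig = (2;(1))
  {2,6}:  v_{2} + v_{6} = v_{3} + v_{7}  so sig = (2;(1,1))
  {1,4}:  v_{1} + v_{4} = v_{5} + 2·v_{7}  so sig = (2;(1,2))
  {3,5,7}:  v_{3} + v_{5} + v_{7} = 0  so sig = (3;())
  {2,5,7}:  v_{2} + v_{5} + v_{7} = v_{1}  so sig = (3;(1))
  {5,6,7}:  v_{5} + v_{6} + v_{7} = v_{4}  so sig = (3;(1))

Sorted signature multiset PRS(X):
    |P|=2: 6 collections, coeffs (1), (1), (1), (1), (1,1), (1,2)
    |P|=3: 3 collections, coeffs (), (1), (1)


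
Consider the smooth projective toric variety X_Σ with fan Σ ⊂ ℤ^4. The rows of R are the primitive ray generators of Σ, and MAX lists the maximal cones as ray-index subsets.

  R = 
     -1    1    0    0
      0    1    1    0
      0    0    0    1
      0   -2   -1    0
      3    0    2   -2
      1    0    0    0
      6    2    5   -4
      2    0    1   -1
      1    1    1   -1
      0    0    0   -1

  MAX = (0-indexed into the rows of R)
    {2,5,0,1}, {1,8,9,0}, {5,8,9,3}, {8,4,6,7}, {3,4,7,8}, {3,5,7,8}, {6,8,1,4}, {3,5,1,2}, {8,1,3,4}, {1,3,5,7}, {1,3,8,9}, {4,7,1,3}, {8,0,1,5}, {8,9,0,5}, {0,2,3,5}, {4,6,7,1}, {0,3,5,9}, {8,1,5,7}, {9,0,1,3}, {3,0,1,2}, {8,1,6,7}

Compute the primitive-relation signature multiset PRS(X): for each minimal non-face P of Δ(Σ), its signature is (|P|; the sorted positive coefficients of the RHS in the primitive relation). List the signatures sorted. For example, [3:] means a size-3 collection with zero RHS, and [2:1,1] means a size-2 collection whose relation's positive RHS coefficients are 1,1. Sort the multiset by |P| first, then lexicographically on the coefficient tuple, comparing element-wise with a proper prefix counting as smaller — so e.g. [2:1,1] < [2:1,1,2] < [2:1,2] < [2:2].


Δ(Σ) — 10 vertices, 20 min non-faces:

  {2,9}:  v_{2} + v_{9} = 0 ; sig = [2:]
  {0,7}:  v_{0} + v_{7} = v_{8} ; sig = [2:1]
  {2,8}:  v_{2} + v_{8} = v_{1} + v_{5} ; sig = [2:1,1]
  {2,4}:  v_{2} + v_{4} = 2·v_{1} + v_{3} + v_{5} + v_{7} ; sig = [2:1,1,1,2]
  {6,9}:  v_{6} + v_{9} = v_{1} + v_{3} + v_{4} + 3·v_{8} ; sig = [2:1,1,1,3]
  {0,4}:  v_{0} + v_{4} = v_{1} + v_{3} + 2·v_{8} ; sig = [2:1,1,2]
  {0,6}:  v_{0} + v_{6} = v_{1} + v_{4} + 2·v_{8} ; sig = [2:1,1,2]
  {5,6}:  v_{5} + v_{6} = v_{1} + 3·v_{7} + v_{8} ; sig = [2:1,1,3]
  {7,9}:  v_{7} + v_{9} = v_{3} + 2·v_{8} ; sig = [2:1,2]
  {2,7}:  v_{2} + v_{7} = 2·v_{1} + v_{3} + 2·v_{5} ; sig = [2:1,2,2]
  {4,9}:  v_{4} + v_{9} = v_{1} + 2·v_{3} + 3·v_{8} ; sig = [2:1,2,3]
  {3,6}:  v_{3} + v_{6} = 2·v_{4} ; sig = [2:2]
  {4,5}:  v_{4} + v_{5} = 2·v_{7} ; sig = [2:2]
  {2,6}:  v_{2} + v_{6} = 2·v_{1} + 3·v_{7} ; sig = [2:2,3]
  {0,3,8}:  v_{0} + v_{3} + v_{8} = v_{9} ; sig = [3:1]
  {1,5,9}:  v_{1} + v_{5} + v_{9} = v_{8} ; sig = [3:1]
  {0,1,3,5}:  v_{0} + v_{1} + v_{3} + v_{5} = 0 ; sig = [4:]
  {1,3,5,8}:  v_{1} + v_{3} + v_{5} + v_{8} = v_{7} ; sig = [4:1]
  {1,3,7,8}:  v_{1} + v_{3} + v_{7} + v_{8} = v_{4} ; sig = [4:1]
  {1,4,7,8}:  v_{1} + v_{4} + v_{7} + v_{8} = v_{6} ; sig = [4:1]

Hence PRS(X_Σ) =
    |P|=2: 14 collections, coeffs (), (1), (1,1), (1,1,1,2), (1,1,1,3), (1,1,2), (1,1,2), (1,1,3), (1,2), (1,2,2), (1,2,3), (2), (2), (2,3)
    |P|=3: 2 collections, coeffs (1), (1)
    |P|=4: 4 collections, coeffs (), (1), (1), (1)


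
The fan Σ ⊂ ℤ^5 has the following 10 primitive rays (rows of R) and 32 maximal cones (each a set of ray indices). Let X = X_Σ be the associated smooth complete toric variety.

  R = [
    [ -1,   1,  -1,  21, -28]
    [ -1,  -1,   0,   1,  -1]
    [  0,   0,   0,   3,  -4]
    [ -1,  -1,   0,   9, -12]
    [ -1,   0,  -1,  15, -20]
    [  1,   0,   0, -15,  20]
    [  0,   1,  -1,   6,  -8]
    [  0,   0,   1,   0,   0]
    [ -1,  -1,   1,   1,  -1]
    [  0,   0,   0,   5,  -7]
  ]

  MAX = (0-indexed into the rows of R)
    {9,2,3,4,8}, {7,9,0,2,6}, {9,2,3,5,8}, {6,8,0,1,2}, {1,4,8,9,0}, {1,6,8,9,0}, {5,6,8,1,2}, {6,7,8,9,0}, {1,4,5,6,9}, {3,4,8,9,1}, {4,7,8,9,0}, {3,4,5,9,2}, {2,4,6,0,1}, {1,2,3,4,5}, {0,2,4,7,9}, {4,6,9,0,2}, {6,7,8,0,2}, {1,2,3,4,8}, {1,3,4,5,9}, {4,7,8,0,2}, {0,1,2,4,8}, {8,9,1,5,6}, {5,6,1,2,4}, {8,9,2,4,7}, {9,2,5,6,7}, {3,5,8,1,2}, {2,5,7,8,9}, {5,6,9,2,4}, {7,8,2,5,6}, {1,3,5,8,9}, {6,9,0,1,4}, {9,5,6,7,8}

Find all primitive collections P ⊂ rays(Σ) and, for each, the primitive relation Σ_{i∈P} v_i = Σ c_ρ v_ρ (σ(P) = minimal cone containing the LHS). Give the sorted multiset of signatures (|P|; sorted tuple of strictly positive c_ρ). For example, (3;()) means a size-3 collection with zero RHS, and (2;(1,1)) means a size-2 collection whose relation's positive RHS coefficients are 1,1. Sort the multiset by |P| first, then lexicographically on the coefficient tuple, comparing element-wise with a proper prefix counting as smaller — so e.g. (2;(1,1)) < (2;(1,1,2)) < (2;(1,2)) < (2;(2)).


Σ has 12 primitive collections:

  • {0,5}:  v_{0} + v_{5} = v_{6}  ⟹  sig = (2;(1))
  • {1,7}:  v_{1} + v_{7} = v_{8}  ⟹  sig = (2;(1))
  • {3,6}:  v_{3} + v_{6} = v_{4}  ⟹  sig = (2;(1))
  • {3,7}:  v_{3} + v_{7} = v_{2} + v_{8} + v_{9}  ⟹  sig = (2;(1,1,1))
  • {0,3}:  v_{0} + v_{3} = 2·v_{4} + v_{7}  ⟹  sig = (2;(1,2))
  • {4,5,7}:  v_{4} + v_{5} + v_{7} = 0  ⟹  sig = (3;())
  • {1,2,9}:  v_{1} + v_{2} + v_{9} = v_{3}  ⟹  sig = (3;(1))
  • {4,5,8}:  v_{4} + v_{5} + v_{8} = v_{1}  ⟹  sig = (3;(1))
  • {4,6,7}:  v_{4} + v_{6} + v_{7} = v_{0}  ⟹  sig = (3;(1))
  • {4,6,8}:  v_{4} + v_{6} + v_{8} = v_{0} + v_{1}  ⟹  sig = (3;(1,1))
  • {2,6,8,9}:  v_{2} + v_{6} + v_{8} + v_{9} = v_{4} + v_{7}  ⟹  sig = (4;(1,1))
  • {0,2,8,9}:  v_{0} + v_{2} + v_{8} + v_{9} = 2·v_{4} + 2·v_{7}  ⟹  sig = (4;(2,2))

Hence PRS(X_Σ) =
{ (2;(1)) ×3,  (2;(1,1,1)),  (2;(1,2)),  (3;()),  (3;(1)) ×3,  (3;(1,1)),  (4;(1,1)),  (4;(2,2)) }
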